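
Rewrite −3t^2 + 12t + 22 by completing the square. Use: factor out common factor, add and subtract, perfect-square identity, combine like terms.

−3(t − 2)^2 + 34

−3t^2 + 12t + 22
= −3(t^2 − 4t) + 22    [factor out -3 from the t-terms]
= −3(t^2 − 4t + 4 − 4) + 22    [add and subtract 4 inside the bracket]
= −3(t − 2)^2 + 12 + 22    [perfect-square identity]
= −3(t − 2)^2 + 34    [combine constants]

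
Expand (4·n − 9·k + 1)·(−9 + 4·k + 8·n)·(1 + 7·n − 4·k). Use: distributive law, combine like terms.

(4·n − 9·k + 1)·(−9 + 4·k + 8·n)·(1 + 7·n − 4·k)
= (−36·n + 16·k·n + 32·n^2 + 81·k − 36·k^2 − 72·k·n − 9 + 4·k + 8·n)·(1 + 7·n − 4·k)    [distributive law]
= (−28·n − 56·k·n + 32·n^2 + 85·k − 36·k^2 − 9)·(1 + 7·n − 4·k)    [combine like terms]
= −28·n − 196·n^2 + 112·k·n − 56·k·n − 392·k·n^2 + 224·k^2·n + 32·n^2 + 224·n^3 − 128·k·n^2 + 85·k + 595·k·n − 340·k^2 − 36·k^2 − 252·k^2·n + 144·k^3 − 9 − 63·n + 36·k    [distributive law]
= −91·n − 164·n^2 + 651·k·n − 520·k·n^2 − 28·k^2·n + 224·n^3 + 121·k − 376·k^2 + 144·k^3 − 9    [combine like terms]

−91·n − 164·n^2 + 651·k·n − 520·k·n^2 − 28·k^2·n + 224·n^3 + 121·k − 376·k^2 + 144·k^3 − 9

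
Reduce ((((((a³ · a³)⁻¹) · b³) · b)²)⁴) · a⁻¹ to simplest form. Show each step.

((((((a³ · a³)⁻¹) · b³) · b)²)⁴) · a⁻¹
= (((((a³ · a³)⁻¹) · b³) · b)⁸) · a⁻¹    [power of a power]
= (((((a³ · a³)⁻¹) · b³)⁸) · (b⁸)) · a⁻¹    [power of a product]
= (((((a³ · a³)⁻¹)⁸) · ((b³)⁸)) · (b⁸)) · a⁻¹    [power of a product]
= ((((a³ · a³)⁻⁸) · ((b³)⁸)) · (b⁸)) · a⁻¹    [power of a power]
= (((((a³)⁻⁸) · ((a³)⁻⁸)) · ((b³)⁸)) · (b⁸)) · a⁻¹    [power of a product]
= (((a⁻²⁴ · ((a³)⁻⁸)) · ((b³)⁸)) · (b⁸)) · a⁻¹    [power of a power]
= (((a⁻²⁴ · a⁻²⁴) · ((b³)⁸)) · (b⁸)) · a⁻¹    [power of a power]
= ((a⁻⁴⁸ · ((b³)⁸)) · (b⁸)) · a⁻¹    [product of powers]
= ((a⁻⁴⁸ · b²⁴) · (b⁸)) · a⁻¹    [power of a power]
= a⁻⁴⁹·b³²    [product of powers]

a⁻⁴⁹·b³²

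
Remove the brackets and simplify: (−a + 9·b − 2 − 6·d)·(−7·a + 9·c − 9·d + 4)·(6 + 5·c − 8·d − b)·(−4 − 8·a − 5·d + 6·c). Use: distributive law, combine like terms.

(−a + 9·b − 2 − 6·d)·(−7·a + 9·c − 9·d + 4)·(6 + 5·c − 8·d − b)·(−4 − 8·a − 5·d + 6·c)
= (7·a^2 − 9·a·c + 9·a·d − 4·a − 63·a·b + 81·b·c − 81·b·d + 36·b + 14·a − 18·c + 18·d − 8 + 42·a·d − 54·c·d + 54·d^2 − 24·d)·(6 + 5·c − 8·d − b)·(−4 − 8·a − 5·d + 6·c)    [distributive law]
= (7·a^2 − 9·a·c + 51·a·d + 10·a − 63·a·b + 81·b·c − 81·b·d + 36·b − 18·c − 6·d − 8 − 54·c·d + 54·d^2)·(6 + 5·c − 8·d − b)·(−4 − 8·a − 5·d + 6·c)    [combine like terms]
= (42·a^2 + 35·a^2·c − 56·a^2·d − 7·a^2·b − 54·a·c − 45·a·c^2 + 72·a·c·d + 9·a·b·c + 306·a·d + 255·a·c·d − 408·a·d^2 − 51·a·b·d + 60·a + 50·a·c − 80·a·d − 10·a·b − 378·a·b − 315·a·b·c + 504·a·b·d + 63·a·b^2 + 486·b·c + 405·b·c^2 − 648·b·c·d − 81·b^2·c − 486·b·d − 405·b·c·d + 648·b·d^2 + 81·b^2·d + 216·b + 180·b·c − 288·b·d − 36·b^2 − 108·c − 90·c^2 + 144·c·d + 18·b·c − 36·d − 30·c·d + 48·d^2 + 6·b·d − 48 − 40·c + 64·d + 8·b − 324·c·d − 270·c^2·d + 432·c·d^2 + 54·b·c·d + 324·d^2 + 270·c·d^2 − 432·d^3 − 54·b·d^2)·(−4 − 8·a − 5·d + 6·c)    [distributive law]
= (42·a^2 + 35·a^2·c − 56·a^2·d − 7·a^2·b − 4·a·c − 45·a·c^2 + 327·a·c·d − 306·a·b·c + 226·a·d − 408·a·d^2 + 453·a·b·d + 60·a − 388·a·b + 63·a·b^2 + 684·b·c + 405·b·c^2 − 999·b·c·d − 81·b^2·c − 768·b·d + 594·b·d^2 + 81·b^2·d + 224·b − 36·b^2 − 148·c − 90·c^2 − 210·c·d + 28·d + 372·d^2 − 48 − 270·c^2·d + 702·c·d^2 − 432·d^3)·(−4 − 8·a − 5·d + 6·c)    [combine like terms]
= −168·a^2 − 336·a^3 − 210·a^2·d + 252·a^2·c − 140·a^2·c − 280·a^3·c − 175·a^2·c·d + 210·a^2·c^2 + 224·a^2·d + 448·a^3·d + 280·a^2·d^2 − 336·a^2·c·d + 28·a^2·b + 56·a^3·b + 35·a^2·b·d − 42·a^2·b·c + 16·a·c + 32·a^2·c + 20·a·c·d − 24·a·c^2 + 180·a·c^2 + 360·a^2·c^2 + 225·a·c^2·d − 270·a·c^3 − 1308·a·c·d − 2616·a^2·c·d − 1635·a·c·d^2 + 1962·a·c^2·d + 1224·a·b·c + 2448·a^2·b·c + 1530·a·b·c·d − 1836·a·b·c^2 − 904·a·d − 1808·a^2·d − 1130·a·d^2 + 1356·a·c·d + 1632·a·d^2 + 3264·a^2·d^2 + 2040·a·d^3 − 2448·a·c·d^2 − 1812·a·b·d − 3624·a^2·b·d − 2265·a·b·d^2 + 2718·a·b·c·d − 240·a − 480·a^2 − 300·a·d + 360·a·c + 1552·a·b + 3104·a^2·b + 1940·a·b·d − 2328·a·b·c − 252·a·b^2 − 504·a^2·b^2 − 315·a·b^2·d + 378·a·b^2·c − 2736·b·c − 5472·a·b·c − 3420·b·c·d + 4104·b·c^2 − 1620·b·c^2 − 3240·a·b·c^2 − 2025·b·c^2·d + 2430·b·c^3 + 3996·b·c·d + 7992·a·b·c·d + 4995·b·c·d^2 − 5994·b·c^2·d + 324·b^2·c + 648·a·b^2·c + 405·b^2·c·d − 486·b^2·c^2 + 3072·b·d + 6144·a·b·d + 3840·b·d^2 − 4608·b·c·d − 2376·b·d^2 − 4752·a·b·d^2 − 2970·b·d^3 + 3564·b·c·d^2 − 324·b^2·d − 648·a·b^2·d − 405·b^2·d^2 + 486·b^2·c·d − 896·b − 1792·a·b − 1120·b·d + 1344·b·c + 144·b^2 + 288·a·b^2 + 180·b^2·d − 216·b^2·c + 592·c + 1184·a·c + 740·c·d − 888·c^2 + 360·c^2 + 720·a·c^2 + 450·c^2·d − 540·c^3 + 840·c·d + 1680·a·c·d + 1050·c·d^2 − 1260·c^2·d − 112·d − 224·a·d − 140·d^2 + 168·c·d − 1488·d^2 − 2976·a·d^2 − 1860·d^3 + 2232·c·d^2 + 192 + 384·a + 240·d − 288·c + 1080·c^2·d + 2160·a·c^2·d + 1350·c^2·d^2 − 1620·c^3·d − 2808·c·d^2 − 5616·a·c·d^2 − 3510·c·d^3 + 4212·c^2·d^2 + 1728·d^3 + 3456·a·d^3 + 2160·d^4 − 2592·c·d^3    [distributive law]
= −648·a^2 − 336·a^3 − 1794·a^2·d + 144·a^2·c − 280·a^3·c − 3127·a^2·c·d + 570·a^2·c^2 + 448·a^3·d + 3544·a^2·d^2 + 3132·a^2·b + 56·a^3·b − 3589·a^2·b·d + 2406·a^2·b·c + 1560·a·c + 1748·a·c·d + 876·a·c^2 + 4347·a·c^2·d − 270·a·c^3 − 9699·a·c·d^2 − 6576·a·b·c + 12240·a·b·c·d − 5076·a·b·c^2 − 1428·a·d − 2474·a·d^2 + 5496·a·d^3 + 6272·a·b·d − 7017·a·b·d^2 + 144·a − 240·a·b + 36·a·b^2 − 504·a^2·b^2 − 963·a·b^2·d + 1026·a·b^2·c − 1392·b·c − 4032·b·c·d + 2484·b·c^2 − 8019·b·c^2·d + 2430·b·c^3 + 8559·b·c·d^2 + 108·b^2·c + 891·b^2·c·d − 486·b^2·c^2 + 1952·b·d + 1464·b·d^2 − 2970·b·d^3 − 144·b^2·d − 405·b^2·d^2 − 896·b + 144·b^2 + 304·c + 1748·c·d − 528·c^2 + 270·c^2·d − 540·c^3 + 474·c·d^2 + 128·d − 1628·d^2 − 132·d^3 + 192 + 5562·c^2·d^2 − 1620·c^3·d − 6102·c·d^3 + 2160·d^4    [combine like terms]

−648·a^2 − 336·a^3 − 1794·a^2·d + 144·a^2·c − 280·a^3·c − 3127·a^2·c·d + 570·a^2·c^2 + 448·a^3·d + 3544·a^2·d^2 + 3132·a^2·b + 56·a^3·b − 3589·a^2·b·d + 2406·a^2·b·c + 1560·a·c + 1748·a·c·d + 876·a·c^2 + 4347·a·c^2·d − 270·a·c^3 − 9699·a·c·d^2 − 6576·a·b·c + 12240·a·b·c·d − 5076·a·b·c^2 − 1428·a·d − 2474·a·d^2 + 5496·a·d^3 + 6272·a·b·d − 7017·a·b·d^2 + 144·a − 240·a·b + 36·a·b^2 − 504·a^2·b^2 − 963·a·b^2·d + 1026·a·b^2·c − 1392·b·c − 4032·b·c·d + 2484·b·c^2 − 8019·b·c^2·d + 2430·b·c^3 + 8559·b·c·d^2 + 108·b^2·c + 891·b^2·c·d − 486·b^2·c^2 + 1952·b·d + 1464·b·d^2 − 2970·b·d^3 − 144·b^2·d − 405·b^2·d^2 − 896·b + 144·b^2 + 304·c + 1748·c·d − 528·c^2 + 270·c^2·d − 540·c^3 + 474·c·d^2 + 128·d − 1628·d^2 − 132·d^3 + 192 + 5562·c^2·d^2 − 1620·c^3·d − 6102·c·d^3 + 2160·d^4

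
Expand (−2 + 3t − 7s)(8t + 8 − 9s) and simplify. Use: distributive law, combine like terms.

(−2 + 3t − 7s)(8t + 8 − 9s)
= −16t − 16 + 18s + 24t^2 + 24t − 27st − 56st − 56s + 63s^2    [distributive law]
= 8t − 16 − 38s + 24t^2 − 83st + 63s^2    [combine like terms]

8t − 16 − 38s + 24t^2 − 83st + 63s^2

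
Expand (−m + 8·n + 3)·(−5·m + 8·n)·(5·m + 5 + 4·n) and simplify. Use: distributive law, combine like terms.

25·m³ − 50·m² − 220·m²·n − 180·m·n + 128·m·n² + 416·n² + 256·n³ − 75·m + 120·n

(−m + 8·n + 3)·(−5·m + 8·n)·(5·m + 5 + 4·n)
= (5·m² − 8·m·n − 40·m·n + 64·n² − 15·m + 24·n)·(5·m + 5 + 4·n)    [distributive law]
= (5·m² − 48·m·n + 64·n² − 15·m + 24·n)·(5·m + 5 + 4·n)    [combine like terms]
= 25·m³ + 25·m² + 20·m²·n − 240·m²·n − 240·m·n − 192·m·n² + 320·m·n² + 320·n² + 256·n³ − 75·m² − 75·m − 60·m·n + 120·m·n + 120·n + 96·n²    [distributive law]
= 25·m³ − 50·m² − 220·m²·n − 180·m·n + 128·m·n² + 416·n² + 256·n³ − 75·m + 120·n    [combine like terms]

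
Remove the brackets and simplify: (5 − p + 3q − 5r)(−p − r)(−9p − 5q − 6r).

45p^2 + 25pq + 75pr + 25qr + 30r^2 − 9p^3 + 22p^2q − 60p^2r + 15pqr − 81pr^2 + 15pq^2 + 15q^2r − 7qr^2 − 30r^3

(5 − p + 3q − 5r)(−p − r)(−9p − 5q − 6r)
= (−5p − 5r + p^2 + pr − 3pq − 3qr + 5pr + 5r^2)(−9p − 5q − 6r)    [distributive law]
= (−5p − 5r + p^2 + 6pr − 3pq − 3qr + 5r^2)(−9p − 5q − 6r)    [combine like terms]
= 45p^2 + 25pq + 30pr + 45pr + 25qr + 30r^2 − 9p^3 − 5p^2q − 6p^2r − 54p^2r − 30pqr − 36pr^2 + 27p^2q + 15pq^2 + 18pqr + 27pqr + 15q^2r + 18qr^2 − 45pr^2 − 25qr^2 − 30r^3    [distributive law]
= 45p^2 + 25pq + 75pr + 25qr + 30r^2 − 9p^3 + 22p^2q − 60p^2r + 15pqr − 81pr^2 + 15pq^2 + 15q^2r − 7qr^2 − 30r^3    [combine like terms]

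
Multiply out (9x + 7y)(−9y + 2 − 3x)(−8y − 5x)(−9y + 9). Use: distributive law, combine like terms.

(9x + 7y)(−9y + 2 − 3x)(−8y − 5x)(−9y + 9)
= (−81xy + 18x − 27x² − 63y² + 14y − 21xy)(−8y − 5x)(−9y + 9)    [distributive law]
= (−102xy + 18x − 27x² − 63y² + 14y)(−8y − 5x)(−9y + 9)    [combine like terms]
= (816xy² + 510x²y − 144xy − 90x² + 216x²y + 135x³ + 504y³ + 315xy² − 112y² − 70xy)(−9y + 9)    [distributive law]
= (1131xy² + 726x²y − 214xy − 90x² + 135x³ + 504y³ − 112y²)(−9y + 9)    [combine like terms]
= −10179xy³ + 10179xy² − 6534x²y² + 6534x²y + 1926xy² − 1926xy + 810x²y − 810x² − 1215x³y + 1215x³ − 4536y⁴ + 4536y³ + 1008y³ − 1008y²    [distributive law]
= −10179xy³ + 12105xy² − 6534x²y² + 7344x²y − 1926xy − 810x² − 1215x³y + 1215x³ − 4536y⁴ + 5544y³ − 1008y²    [combine like terms]

−10179xy³ + 12105xy² − 6534x²y² + 7344x²y − 1926xy − 810x² − 1215x³y + 1215x³ − 4536y⁴ + 5544y³ − 1008y²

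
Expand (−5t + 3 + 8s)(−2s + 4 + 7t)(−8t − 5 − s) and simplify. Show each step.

(−5t + 3 + 8s)(−2s + 4 + 7t)(−8t − 5 − s)
= (10st − 20t − 35t² − 6s + 12 + 21t − 16s² + 32s + 56st)(−8t − 5 − s)    [distributive law]
= (66st + t − 35t² + 26s + 12 − 16s²)(−8t − 5 − s)    [combine like terms]
= −528st² − 330st − 66s²t − 8t² − 5t − st + 280t³ + 175t² + 35st² − 208st − 130s − 26s² − 96t − 60 − 12s + 128s²t + 80s² + 16s³    [distributive law]
= −493st² − 539st + 62s²t + 167t² − 101t + 280t³ − 142s + 54s² − 60 + 16s³    [combine like terms]

−493st² − 539st + 62s²t + 167t² − 101t + 280t³ − 142s + 54s² − 60 + 16s³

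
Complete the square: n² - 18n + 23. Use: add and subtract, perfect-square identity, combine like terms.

(n - 9)² - 58

n² - 18n + 23
= n² - 18n + 81 - 81 + 23    [add and subtract 81]
= (n - 9)² - 81 + 23    [perfect-square identity]
= (n - 9)² - 58    [combine constants]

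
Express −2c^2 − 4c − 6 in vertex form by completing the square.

−2(c + 1)^2 − 4

−2c^2 − 4c − 6
= −2(c^2 + 2c) − 6    [factor out -2 from the c-terms]
= −2(c^2 + 2c + 1 − 1) − 6    [add and subtract 1 inside the bracket]
= −2(c + 1)^2 + 2 − 6    [perfect-square identity]
= −2(c + 1)^2 − 4    [combine constants]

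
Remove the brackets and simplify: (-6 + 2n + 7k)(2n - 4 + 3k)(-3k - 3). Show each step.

(-6 + 2n + 7k)(2n - 4 + 3k)(-3k - 3)
= (-12n + 24 - 18k + 4n^2 - 8n + 6kn + 14kn - 28k + 21k^2)(-3k - 3)    [distributive law]
= (-20n + 24 - 46k + 4n^2 + 20kn + 21k^2)(-3k - 3)    [combine like terms]
= 60kn + 60n - 72k - 72 + 138k^2 + 138k - 12kn^2 - 12n^2 - 60k^2n - 60kn - 63k^3 - 63k^2    [distributive law]
= 60n + 66k - 72 + 75k^2 - 12kn^2 - 12n^2 - 60k^2n - 63k^3    [combine like terms]

60n + 66k - 72 + 75k^2 - 12kn^2 - 12n^2 - 60k^2n - 63k^3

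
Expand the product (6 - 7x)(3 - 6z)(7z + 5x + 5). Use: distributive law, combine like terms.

-54z - 15x + 90 - 252z^2 - 117xz - 105x^2 + 294xz^2 + 210x^2z

(6 - 7x)(3 - 6z)(7z + 5x + 5)
= (18 - 36z - 21x + 42xz)(7z + 5x + 5)    [distributive law]
= 126z + 90x + 90 - 252z^2 - 180xz - 180z - 147xz - 105x^2 - 105x + 294xz^2 + 210x^2z + 210xz    [distributive law]
= -54z - 15x + 90 - 252z^2 - 117xz - 105x^2 + 294xz^2 + 210x^2z    [combine like terms]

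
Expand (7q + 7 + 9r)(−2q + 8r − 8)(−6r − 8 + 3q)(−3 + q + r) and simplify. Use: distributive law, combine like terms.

(7q + 7 + 9r)(−2q + 8r − 8)(−6r − 8 + 3q)(−3 + q + r)
= (−14q^2 + 56qr − 56q − 14q + 56r − 56 − 18qr + 72r^2 − 72r)(−6r − 8 + 3q)(−3 + q + r)    [distributive law]
= (−14q^2 + 38qr − 70q − 16r − 56 + 72r^2)(−6r − 8 + 3q)(−3 + q + r)    [combine like terms]
= (84q^2r + 112q^2 − 42q^3 − 228qr^2 − 304qr + 114q^2r + 420qr + 560q − 210q^2 + 96r^2 + 128r − 48qr + 336r + 448 − 168q − 432r^3 − 576r^2 + 216qr^2)(−3 + q + r)    [distributive law]
= (198q^2r − 98q^2 − 42q^3 − 12qr^2 + 68qr + 392q − 480r^2 + 464r + 448 − 432r^3)(−3 + q + r)    [combine like terms]
= −594q^2r + 198q^3r + 198q^2r^2 + 294q^2 − 98q^3 − 98q^2r + 126q^3 − 42q^4 − 42q^3r + 36qr^2 − 12q^2r^2 − 12qr^3 − 204qr + 68q^2r + 68qr^2 − 1176q + 392q^2 + 392qr + 1440r^2 − 480qr^2 − 480r^3 − 1392r + 464qr + 464r^2 − 1344 + 448q + 448r + 1296r^3 − 432qr^3 − 432r^4    [distributive law]
= −624q^2r + 156q^3r + 186q^2r^2 + 686q^2 + 28q^3 − 42q^4 − 376qr^2 − 444qr^3 + 652qr − 728q + 1904r^2 + 816r^3 − 944r − 1344 − 432r^4    [combine like terms]

−624q^2r + 156q^3r + 186q^2r^2 + 686q^2 + 28q^3 − 42q^4 − 376qr^2 − 444qr^3 + 652qr − 728q + 1904r^2 + 816r^3 − 944r − 1344 − 432r^4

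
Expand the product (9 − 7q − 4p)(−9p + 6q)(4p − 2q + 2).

−252p² + 456pq − 162p − 192q² + 108q + 84p²q − 246pq² + 84q³ + 144p³

(9 − 7q − 4p)(−9p + 6q)(4p − 2q + 2)
= (−81p + 54q + 63pq − 42q² + 36p² − 24pq)(4p − 2q + 2)    [distributive law]
= (−81p + 54q + 39pq − 42q² + 36p²)(4p − 2q + 2)    [combine like terms]
= −324p² + 162pq − 162p + 216pq − 108q² + 108q + 156p²q − 78pq² + 78pq − 168pq² + 84q³ − 84q² + 144p³ − 72p²q + 72p²    [distributive law]
= −252p² + 456pq − 162p − 192q² + 108q + 84p²q − 246pq² + 84q³ + 144p³    [combine like terms]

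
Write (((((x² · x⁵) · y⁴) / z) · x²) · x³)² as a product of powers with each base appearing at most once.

x²⁴y⁸z⁻²

(((((x² · x⁵) · y⁴) / z) · x²) · x³)²
= (((((x² · x⁵) · y⁴) / z) · x²)²) · ((x³)²)    [power of a product]
= (((((x² · x⁵) · y⁴) / z)²) · ((x²)²)) · ((x³)²)    [power of a product]
= (((((x² · x⁵) · y⁴)²) / (z²)) · ((x²)²)) · ((x³)²)    [power of a quotient]
= (((((x² · x⁵)²) · ((y⁴)²)) / (z²)) · ((x²)²)) · ((x³)²)    [power of a product]
= ((((((x²)²) · ((x⁵)²)) · ((y⁴)²)) / (z²)) · ((x²)²)) · ((x³)²)    [power of a product]
= ((((x⁴ · ((x⁵)²)) · ((y⁴)²)) / (z²)) · ((x²)²)) · ((x³)²)    [power of a power]
= ((((x⁴ · x¹⁰) · ((y⁴)²)) / (z²)) · ((x²)²)) · ((x³)²)    [power of a power]
= (((x¹⁴ · ((y⁴)²)) / (z²)) · ((x²)²)) · ((x³)²)    [product of powers]
= (((x¹⁴ · y⁸) / (z²)) · ((x²)²)) · ((x³)²)    [power of a power]
= (((x¹⁴ · y⁸) / z²) · x⁴) · ((x³)²)    [power of a power]
= (((x¹⁴ · y⁸) / z²) · x⁴) · x⁶    [power of a power]
= x²⁴y⁸z⁻²    [quotient of powers; product of powers]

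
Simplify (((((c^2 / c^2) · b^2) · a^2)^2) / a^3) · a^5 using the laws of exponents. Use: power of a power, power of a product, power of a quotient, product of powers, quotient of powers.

a^6·b^4

(((((c^2 / c^2) · b^2) · a^2)^2) / a^3) · a^5
= (((((c^2 / c^2) · b^2)^2) · ((a^2)^2)) / a^3) · a^5    [power of a product]
= (((((c^2 / c^2)^2) · ((b^2)^2)) · ((a^2)^2)) / a^3) · a^5    [power of a product]
= ((((((c^2)^2) / ((c^2)^2)) · ((b^2)^2)) · ((a^2)^2)) / a^3) · a^5    [power of a quotient]
= ((((c^4 / ((c^2)^2)) · ((b^2)^2)) · ((a^2)^2)) / a^3) · a^5    [power of a power]
= ((((c^4 / c^4) · ((b^2)^2)) · ((a^2)^2)) / a^3) · a^5    [power of a power]
= (((c^0 · ((b^2)^2)) · ((a^2)^2)) / a^3) · a^5    [quotient of powers]
= (((c^0 · b^4) · ((a^2)^2)) / a^3) · a^5    [power of a power]
= (((c^0 · b^4) · a^4) / a^3) · a^5    [power of a power]
= a^6·b^4    [quotient of powers; product of powers]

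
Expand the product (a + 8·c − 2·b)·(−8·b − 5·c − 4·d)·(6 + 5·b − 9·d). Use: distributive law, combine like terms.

(a + 8·c − 2·b)·(−8·b − 5·c − 4·d)·(6 + 5·b − 9·d)
= (−8·a·b − 5·a·c − 4·a·d − 64·b·c − 40·c² − 32·c·d + 16·b² + 10·b·c + 8·b·d)·(6 + 5·b − 9·d)    [distributive law]
= (−8·a·b − 5·a·c − 4·a·d − 54·b·c − 40·c² − 32·c·d + 16·b² + 8·b·d)·(6 + 5·b − 9·d)    [combine like terms]
= −48·a·b − 40·a·b² + 72·a·b·d − 30·a·c − 25·a·b·c + 45·a·c·d − 24·a·d − 20·a·b·d + 36·a·d² − 324·b·c − 270·b²·c + 486·b·c·d − 240·c² − 200·b·c² + 360·c²·d − 192·c·d − 160·b·c·d + 288·c·d² + 96·b² + 80·b³ − 144·b²·d + 48·b·d + 40·b²·d − 72·b·d²    [distributive law]
= −48·a·b − 40·a·b² + 52·a·b·d − 30·a·c − 25·a·b·c + 45·a·c·d − 24·a·d + 36·a·d² − 324·b·c − 270·b²·c + 326·b·c·d − 240·c² − 200·b·c² + 360·c²·d − 192·c·d + 288·c·d² + 96·b² + 80·b³ − 104·b²·d + 48·b·d − 72·b·d²    [combine like terms]

−48·a·b − 40·a·b² + 52·a·b·d − 30·a·c − 25·a·b·c + 45·a·c·d − 24·a·d + 36·a·d² − 324·b·c − 270·b²·c + 326·b·c·d − 240·c² − 200·b·c² + 360·c²·d − 192·c·d + 288·c·d² + 96·b² + 80·b³ − 104·b²·d + 48·b·d − 72·b·d²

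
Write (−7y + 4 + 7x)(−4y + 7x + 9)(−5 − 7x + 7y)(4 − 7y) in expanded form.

−7301y^2 + 5635y^3 − 13965xy^2 + 5145xy^3 − 1372y^4 + 11249xy + 9702x^2y − 6174x^2y^2 + 3848y − 2828x − 3528x^2 − 720 − 1372x^3 + 2401x^3y

(−7y + 4 + 7x)(−4y + 7x + 9)(−5 − 7x + 7y)(4 − 7y)
= (28y^2 − 49xy − 63y − 16y + 28x + 36 − 28xy + 49x^2 + 63x)(−5 − 7x + 7y)(4 − 7y)    [distributive law]
= (28y^2 − 77xy − 79y + 91x + 36 + 49x^2)(−5 − 7x + 7y)(4 − 7y)    [combine like terms]
= (−140y^2 − 196xy^2 + 196y^3 + 385xy + 539x^2y − 539xy^2 + 395y + 553xy − 553y^2 − 455x − 637x^2 + 637xy − 180 − 252x + 252y − 245x^2 − 343x^3 + 343x^2y)(4 − 7y)    [distributive law]
= (−693y^2 − 735xy^2 + 196y^3 + 1575xy + 882x^2y + 647y − 707x − 882x^2 − 180 − 343x^3)(4 − 7y)    [combine like terms]
= −2772y^2 + 4851y^3 − 2940xy^2 + 5145xy^3 + 784y^3 − 1372y^4 + 6300xy − 11025xy^2 + 3528x^2y − 6174x^2y^2 + 2588y − 4529y^2 − 2828x + 4949xy − 3528x^2 + 6174x^2y − 720 + 1260y − 1372x^3 + 2401x^3y    [distributive law]
= −7301y^2 + 5635y^3 − 13965xy^2 + 5145xy^3 − 1372y^4 + 11249xy + 9702x^2y − 6174x^2y^2 + 3848y − 2828x − 3528x^2 − 720 − 1372x^3 + 2401x^3y    [combine like terms]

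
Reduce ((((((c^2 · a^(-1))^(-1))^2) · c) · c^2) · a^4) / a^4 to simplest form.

a^2·c^(-1)

((((((c^2 · a^(-1))^(-1))^2) · c) · c^2) · a^4) / a^4
= (((((c^2 · a^(-1))^(-2)) · c) · c^2) · a^4) / a^4    [power of a power]
= ((((((c^2)^(-2)) · ((a^(-1))^(-2))) · c) · c^2) · a^4) / a^4    [power of a product]
= ((((c^(-4) · ((a^(-1))^(-2))) · c) · c^2) · a^4) / a^4    [power of a power]
= ((((c^(-4) · a^2) · c) · c^2) · a^4) / a^4    [power of a power]
= a^2·c^(-1)    [quotient of powers; product of powers]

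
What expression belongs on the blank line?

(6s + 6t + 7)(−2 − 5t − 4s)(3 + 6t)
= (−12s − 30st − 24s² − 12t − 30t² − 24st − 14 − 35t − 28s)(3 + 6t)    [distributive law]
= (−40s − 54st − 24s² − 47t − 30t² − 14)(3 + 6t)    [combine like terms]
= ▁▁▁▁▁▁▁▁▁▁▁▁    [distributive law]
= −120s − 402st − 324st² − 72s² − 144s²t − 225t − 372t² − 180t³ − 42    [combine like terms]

Applying distributive law to the line above:

−120s − 240st − 162st − 324st² − 72s² − 144s²t − 141t − 282t² − 90t² − 180t³ − 42 − 84t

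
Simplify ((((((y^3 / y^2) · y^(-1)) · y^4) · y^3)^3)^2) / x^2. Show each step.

((((((y^3 / y^2) · y^(-1)) · y^4) · y^3)^3)^2) / x^2
= (((((y^3 / y^2) · y^(-1)) · y^4) · y^3)^6) / x^2    [power of a power]
= (((((y^3 / y^2) · y^(-1)) · y^4)^6) · ((y^3)^6)) / x^2    [power of a product]
= (((((y^3 / y^2) · y^(-1))^6) · ((y^4)^6)) · ((y^3)^6)) / x^2    [power of a product]
= (((((y^3 / y^2)^6) · ((y^(-1))^6)) · ((y^4)^6)) · ((y^3)^6)) / x^2    [power of a product]
= ((((((y^3)^6) / ((y^2)^6)) · ((y^(-1))^6)) · ((y^4)^6)) · ((y^3)^6)) / x^2    [power of a quotient]
= ((((y^18 / ((y^2)^6)) · ((y^(-1))^6)) · ((y^4)^6)) · ((y^3)^6)) / x^2    [power of a power]
= ((((y^18 / y^12) · ((y^(-1))^6)) · ((y^4)^6)) · ((y^3)^6)) / x^2    [power of a power]
= (((y^6 · ((y^(-1))^6)) · ((y^4)^6)) · ((y^3)^6)) / x^2    [quotient of powers]
= (((y^6 · y^(-6)) · ((y^4)^6)) · ((y^3)^6)) / x^2    [power of a power]
= ((y^0 · ((y^4)^6)) · ((y^3)^6)) / x^2    [product of powers]
= ((y^0 · y^24) · ((y^3)^6)) / x^2    [power of a power]
= (y^24 · ((y^3)^6)) / x^2    [product of powers]
= (y^24 · y^18) / x^2    [power of a power]
= y^42 / x^2    [product of powers]
= x^(-2)y^42    [quotient of powers]

x^(-2)y^42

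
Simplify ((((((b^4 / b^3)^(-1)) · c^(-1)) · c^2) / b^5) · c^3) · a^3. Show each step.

((((((b^4 / b^3)^(-1)) · c^(-1)) · c^2) / b^5) · c^3) · a^3
= (((((((b^4)^(-1)) / ((b^3)^(-1))) · c^(-1)) · c^2) / b^5) · c^3) · a^3    [power of a quotient]
= (((((b^(-4) / ((b^3)^(-1))) · c^(-1)) · c^2) / b^5) · c^3) · a^3    [power of a power]
= (((((b^(-4) / b^(-3)) · c^(-1)) · c^2) / b^5) · c^3) · a^3    [power of a power]
= ((((b^(-1) · c^(-1)) · c^2) / b^5) · c^3) · a^3    [quotient of powers]
= a^3b^(-6)c^4    [quotient of powers; product of powers]

a^3b^(-6)c^4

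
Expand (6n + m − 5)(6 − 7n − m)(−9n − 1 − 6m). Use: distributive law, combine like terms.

−597n² + 199n − 512mn + 378n³ + 369mn² + 87m²n + 169m − 65m² + 6m³ + 30

(6n + m − 5)(6 − 7n − m)(−9n − 1 − 6m)
= (36n − 42n² − 6mn + 6m − 7mn − m² − 30 + 35n + 5m)(−9n − 1 − 6m)    [distributive law]
= (71n − 42n² − 13mn + 11m − m² − 30)(−9n − 1 − 6m)    [combine like terms]
= −639n² − 71n − 426mn + 378n³ + 42n² + 252mn² + 117mn² + 13mn + 78m²n − 99mn − 11m − 66m² + 9m²n + m² + 6m³ + 270n + 30 + 180m    [distributive law]
= −597n² + 199n − 512mn + 378n³ + 369mn² + 87m²n + 169m − 65m² + 6m³ + 30    [combine like terms]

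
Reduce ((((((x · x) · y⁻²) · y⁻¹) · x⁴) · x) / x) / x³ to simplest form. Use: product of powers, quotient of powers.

x³y⁻³

((((((x · x) · y⁻²) · y⁻¹) · x⁴) · x) / x) / x³
= (((((x² · y⁻²) · y⁻¹) · x⁴) · x) / x) / x³    [product of powers]
= x³y⁻³    [quotient of powers; product of powers]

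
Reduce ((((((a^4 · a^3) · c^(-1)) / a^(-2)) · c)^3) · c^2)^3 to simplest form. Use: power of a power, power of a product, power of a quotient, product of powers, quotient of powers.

a^81·c^6

((((((a^4 · a^3) · c^(-1)) / a^(-2)) · c)^3) · c^2)^3
= ((((((a^4 · a^3) · c^(-1)) / a^(-2)) · c)^3)^3) · ((c^2)^3)    [power of a product]
= (((((a^4 · a^3) · c^(-1)) / a^(-2)) · c)^9) · ((c^2)^3)    [power of a power]
= (((((a^4 · a^3) · c^(-1)) / a^(-2))^9) · (c^9)) · ((c^2)^3)    [power of a product]
= (((((a^4 · a^3) · c^(-1))^9) / ((a^(-2))^9)) · (c^9)) · ((c^2)^3)    [power of a quotient]
= (((((a^4 · a^3)^9) · ((c^(-1))^9)) / ((a^(-2))^9)) · (c^9)) · ((c^2)^3)    [power of a product]
= ((((((a^4)^9) · ((a^3)^9)) · ((c^(-1))^9)) / ((a^(-2))^9)) · (c^9)) · ((c^2)^3)    [power of a product]
= ((((a^36 · ((a^3)^9)) · ((c^(-1))^9)) / ((a^(-2))^9)) · (c^9)) · ((c^2)^3)    [power of a power]
= ((((a^36 · a^27) · ((c^(-1))^9)) / ((a^(-2))^9)) · (c^9)) · ((c^2)^3)    [power of a power]
= (((a^63 · ((c^(-1))^9)) / ((a^(-2))^9)) · (c^9)) · ((c^2)^3)    [product of powers]
= (((a^63 · c^(-9)) / ((a^(-2))^9)) · (c^9)) · ((c^2)^3)    [power of a power]
= (((a^63 · c^(-9)) / a^(-18)) · (c^9)) · ((c^2)^3)    [power of a power]
= (((a^63 · c^(-9)) / a^(-18)) · c^9) · c^6    [power of a power]
= a^81·c^6    [quotient of powers; product of powers]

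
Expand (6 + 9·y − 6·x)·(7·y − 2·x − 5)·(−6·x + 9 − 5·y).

(6 + 9·y − 6·x)·(7·y − 2·x − 5)·(−6·x + 9 − 5·y)
= (42·y − 12·x − 30 + 63·y^2 − 18·x·y − 45·y − 42·x·y + 12·x^2 + 30·x)·(−6·x + 9 − 5·y)    [distributive law]
= (−3·y + 18·x − 30 + 63·y^2 − 60·x·y + 12·x^2)·(−6·x + 9 − 5·y)    [combine like terms]
= 18·x·y − 27·y + 15·y^2 − 108·x^2 + 162·x − 90·x·y + 180·x − 270 + 150·y − 378·x·y^2 + 567·y^2 − 315·y^3 + 360·x^2·y − 540·x·y + 300·x·y^2 − 72·x^3 + 108·x^2 − 60·x^2·y    [distributive law]
= −612·x·y + 123·y + 582·y^2 + 342·x − 270 − 78·x·y^2 − 315·y^3 + 300·x^2·y − 72·x^3    [combine like terms]

−612·x·y + 123·y + 582·y^2 + 342·x − 270 − 78·x·y^2 − 315·y^3 + 300·x^2·y − 72·x^3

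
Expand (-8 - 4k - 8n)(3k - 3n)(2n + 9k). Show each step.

168kn - 216k² + 48n² - 132k²n - 108k³ + 192kn² + 48n³

(-8 - 4k - 8n)(3k - 3n)(2n + 9k)
= (-24k + 24n - 12k² + 12kn - 24kn + 24n²)(2n + 9k)    [distributive law]
= (-24k + 24n - 12k² - 12kn + 24n²)(2n + 9k)    [combine like terms]
= -48kn - 216k² + 48n² + 216kn - 24k²n - 108k³ - 24kn² - 108k²n + 48n³ + 216kn²    [distributive law]
= 168kn - 216k² + 48n² - 132k²n - 108k³ + 192kn² + 48n³    [combine like terms]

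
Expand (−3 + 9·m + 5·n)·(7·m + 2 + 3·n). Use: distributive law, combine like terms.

−3·m − 6 + n + 63·m^2 + 62·m·n + 15·n^2

(−3 + 9·m + 5·n)·(7·m + 2 + 3·n)
= −21·m − 6 − 9·n + 63·m^2 + 18·m + 27·m·n + 35·m·n + 10·n + 15·n^2    [distributive law]
= −3·m − 6 + n + 63·m^2 + 62·m·n + 15·n^2    [combine like terms]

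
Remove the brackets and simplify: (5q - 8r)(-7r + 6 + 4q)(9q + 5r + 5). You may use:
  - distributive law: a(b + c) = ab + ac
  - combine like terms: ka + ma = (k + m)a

(5q - 8r)(-7r + 6 + 4q)(9q + 5r + 5)
= (-35qr + 30q + 20q² + 56r² - 48r - 32qr)(9q + 5r + 5)    [distributive law]
= (-67qr + 30q + 20q² + 56r² - 48r)(9q + 5r + 5)    [combine like terms]
= -603q²r - 335qr² - 335qr + 270q² + 150qr + 150q + 180q³ + 100q²r + 100q² + 504qr² + 280r³ + 280r² - 432qr - 240r² - 240r    [distributive law]
= -503q²r + 169qr² - 617qr + 370q² + 150q + 180q³ + 280r³ + 40r² - 240r    [combine like terms]

-503q²r + 169qr² - 617qr + 370q² + 150q + 180q³ + 280r³ + 40r² - 240r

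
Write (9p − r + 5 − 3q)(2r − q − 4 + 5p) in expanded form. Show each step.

13pr − 24pq − 11p + 45p² − 2r² − 5qr + 14r + 7q − 20 + 3q²

(9p − r + 5 − 3q)(2r − q − 4 + 5p)
= 18pr − 9pq − 36p + 45p² − 2r² + qr + 4r − 5pr + 10r − 5q − 20 + 25p − 6qr + 3q² + 12q − 15pq    [distributive law]
= 13pr − 24pq − 11p + 45p² − 2r² − 5qr + 14r + 7q − 20 + 3q²    [combine like terms]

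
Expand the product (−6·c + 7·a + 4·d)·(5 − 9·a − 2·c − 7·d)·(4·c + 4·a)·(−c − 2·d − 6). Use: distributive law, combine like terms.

(−6·c + 7·a + 4·d)·(5 − 9·a − 2·c − 7·d)·(4·c + 4·a)·(−c − 2·d − 6)
= (−30·c + 54·a·c + 12·c^2 + 42·c·d + 35·a − 63·a^2 − 14·a·c − 49·a·d + 20·d − 36·a·d − 8·c·d − 28·d^2)·(4·c + 4·a)·(−c − 2·d − 6)    [distributive law]
= (−30·c + 40·a·c + 12·c^2 + 34·c·d + 35·a − 63·a^2 − 85·a·d + 20·d − 28·d^2)·(4·c + 4·a)·(−c − 2·d − 6)    [combine like terms]
= (−120·c^2 − 120·a·c + 160·a·c^2 + 160·a^2·c + 48·c^3 + 48·a·c^2 + 136·c^2·d + 136·a·c·d + 140·a·c + 140·a^2 − 252·a^2·c − 252·a^3 − 340·a·c·d − 340·a^2·d + 80·c·d + 80·a·d − 112·c·d^2 − 112·a·d^2)·(−c − 2·d − 6)    [distributive law]
= (−120·c^2 + 20·a·c + 208·a·c^2 − 92·a^2·c + 48·c^3 + 136·c^2·d − 204·a·c·d + 140·a^2 − 252·a^3 − 340·a^2·d + 80·c·d + 80·a·d − 112·c·d^2 − 112·a·d^2)·(−c − 2·d − 6)    [combine like terms]
= 120·c^3 + 240·c^2·d + 720·c^2 − 20·a·c^2 − 40·a·c·d − 120·a·c − 208·a·c^3 − 416·a·c^2·d − 1248·a·c^2 + 92·a^2·c^2 + 184·a^2·c·d + 552·a^2·c − 48·c^4 − 96·c^3·d − 288·c^3 − 136·c^3·d − 272·c^2·d^2 − 816·c^2·d + 204·a·c^2·d + 408·a·c·d^2 + 1224·a·c·d − 140·a^2·c − 280·a^2·d − 840·a^2 + 252·a^3·c + 504·a^3·d + 1512·a^3 + 340·a^2·c·d + 680·a^2·d^2 + 2040·a^2·d − 80·c^2·d − 160·c·d^2 − 480·c·d − 80·a·c·d − 160·a·d^2 − 480·a·d + 112·c^2·d^2 + 224·c·d^3 + 672·c·d^2 + 112·a·c·d^2 + 224·a·d^3 + 672·a·d^2    [distributive law]
= −168·c^3 − 656·c^2·d + 720·c^2 − 1268·a·c^2 + 1104·a·c·d − 120·a·c − 208·a·c^3 − 212·a·c^2·d + 92·a^2·c^2 + 524·a^2·c·d + 412·a^2·c − 48·c^4 − 232·c^3·d − 160·c^2·d^2 + 520·a·c·d^2 + 1760·a^2·d − 840·a^2 + 252·a^3·c + 504·a^3·d + 1512·a^3 + 680·a^2·d^2 + 512·c·d^2 − 480·c·d + 512·a·d^2 − 480·a·d + 224·c·d^3 + 224·a·d^3    [combine like terms]

−168·c^3 − 656·c^2·d + 720·c^2 − 1268·a·c^2 + 1104·a·c·d − 120·a·c − 208·a·c^3 − 212·a·c^2·d + 92·a^2·c^2 + 524·a^2·c·d + 412·a^2·c − 48·c^4 − 232·c^3·d − 160·c^2·d^2 + 520·a·c·d^2 + 1760·a^2·d − 840·a^2 + 252·a^3·c + 504·a^3·d + 1512·a^3 + 680·a^2·d^2 + 512·c·d^2 − 480·c·d + 512·a·d^2 − 480·a·d + 224·c·d^3 + 224·a·d^3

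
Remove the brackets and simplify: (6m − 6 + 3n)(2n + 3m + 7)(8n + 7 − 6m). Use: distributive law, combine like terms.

(6m − 6 + 3n)(2n + 3m + 7)(8n + 7 − 6m)
= (12mn + 18m² + 42m − 12n − 18m − 42 + 6n² + 9mn + 21n)(8n + 7 − 6m)    [distributive law]
= (21mn + 18m² + 24m + 9n − 42 + 6n²)(8n + 7 − 6m)    [combine like terms]
= 168mn² + 147mn − 126m²n + 144m²n + 126m² − 108m³ + 192mn + 168m − 144m² + 72n² + 63n − 54mn − 336n − 294 + 252m + 48n³ + 42n² − 36mn²    [distributive law]
= 132mn² + 285mn + 18m²n − 18m² − 108m³ + 420m + 114n² − 273n − 294 + 48n³    [combine like terms]

132mn² + 285mn + 18m²n − 18m² − 108m³ + 420m + 114n² − 273n − 294 + 48n³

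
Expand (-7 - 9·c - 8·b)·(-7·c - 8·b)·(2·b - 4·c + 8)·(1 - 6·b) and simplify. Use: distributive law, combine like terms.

(-7 - 9·c - 8·b)·(-7·c - 8·b)·(2·b - 4·c + 8)·(1 - 6·b)
= (49·c + 56·b + 63·c^2 + 72·b·c + 56·b·c + 64·b^2)·(2·b - 4·c + 8)·(1 - 6·b)    [distributive law]
= (49·c + 56·b + 63·c^2 + 128·b·c + 64·b^2)·(2·b - 4·c + 8)·(1 - 6·b)    [combine like terms]
= (98·b·c - 196·c^2 + 392·c + 112·b^2 - 224·b·c + 448·b + 126·b·c^2 - 252·c^3 + 504·c^2 + 256·b^2·c - 512·b·c^2 + 1024·b·c + 128·b^3 - 256·b^2·c + 512·b^2)·(1 - 6·b)    [distributive law]
= (898·b·c + 308·c^2 + 392·c + 624·b^2 + 448·b - 386·b·c^2 - 252·c^3 + 128·b^3)·(1 - 6·b)    [combine like terms]
= 898·b·c - 5388·b^2·c + 308·c^2 - 1848·b·c^2 + 392·c - 2352·b·c + 624·b^2 - 3744·b^3 + 448·b - 2688·b^2 - 386·b·c^2 + 2316·b^2·c^2 - 252·c^3 + 1512·b·c^3 + 128·b^3 - 768·b^4    [distributive law]
= -1454·b·c - 5388·b^2·c + 308·c^2 - 2234·b·c^2 + 392·c - 2064·b^2 - 3616·b^3 + 448·b + 2316·b^2·c^2 - 252·c^3 + 1512·b·c^3 - 768·b^4    [combine like terms]

-1454·b·c - 5388·b^2·c + 308·c^2 - 2234·b·c^2 + 392·c - 2064·b^2 - 3616·b^3 + 448·b + 2316·b^2·c^2 - 252·c^3 + 1512·b·c^3 - 768·b^4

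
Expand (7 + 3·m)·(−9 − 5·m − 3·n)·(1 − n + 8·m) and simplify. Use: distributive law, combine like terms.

(7 + 3·m)·(−9 − 5·m − 3·n)·(1 − n + 8·m)
= (−63 − 35·m − 21·n − 27·m − 15·m^2 − 9·m·n)·(1 − n + 8·m)    [distributive law]
= (−63 − 62·m − 21·n − 15·m^2 − 9·m·n)·(1 − n + 8·m)    [combine like terms]
= −63 + 63·n − 504·m − 62·m + 62·m·n − 496·m^2 − 21·n + 21·n^2 − 168·m·n − 15·m^2 + 15·m^2·n − 120·m^3 − 9·m·n + 9·m·n^2 − 72·m^2·n    [distributive law]
= −63 + 42·n − 566·m − 115·m·n − 511·m^2 + 21·n^2 − 57·m^2·n − 120·m^3 + 9·m·n^2    [combine like terms]

−63 + 42·n − 566·m − 115·m·n − 511·m^2 + 21·n^2 − 57·m^2·n − 120·m^3 + 9·m·n^2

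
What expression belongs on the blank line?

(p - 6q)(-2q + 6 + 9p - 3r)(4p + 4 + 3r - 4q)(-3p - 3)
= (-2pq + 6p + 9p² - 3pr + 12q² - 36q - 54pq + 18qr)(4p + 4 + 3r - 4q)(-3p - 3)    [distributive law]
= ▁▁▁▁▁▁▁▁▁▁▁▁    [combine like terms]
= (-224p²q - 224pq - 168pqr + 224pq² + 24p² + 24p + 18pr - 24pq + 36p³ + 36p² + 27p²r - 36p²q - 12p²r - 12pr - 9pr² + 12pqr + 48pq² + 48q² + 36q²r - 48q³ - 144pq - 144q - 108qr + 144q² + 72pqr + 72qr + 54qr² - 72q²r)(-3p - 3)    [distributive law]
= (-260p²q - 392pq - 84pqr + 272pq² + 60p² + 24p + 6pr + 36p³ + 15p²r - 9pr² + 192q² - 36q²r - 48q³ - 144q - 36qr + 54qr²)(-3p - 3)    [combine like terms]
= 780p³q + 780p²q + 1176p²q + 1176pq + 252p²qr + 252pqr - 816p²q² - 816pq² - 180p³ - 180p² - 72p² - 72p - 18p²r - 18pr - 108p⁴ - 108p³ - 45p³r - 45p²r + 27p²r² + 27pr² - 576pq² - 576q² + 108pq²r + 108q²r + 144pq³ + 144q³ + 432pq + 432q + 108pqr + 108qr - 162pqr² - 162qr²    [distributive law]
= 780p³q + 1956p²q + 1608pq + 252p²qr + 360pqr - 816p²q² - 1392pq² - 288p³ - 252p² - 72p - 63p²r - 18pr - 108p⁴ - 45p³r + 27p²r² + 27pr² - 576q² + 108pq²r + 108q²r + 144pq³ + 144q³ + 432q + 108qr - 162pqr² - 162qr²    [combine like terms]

After combine like terms, the bracketed line is:

(-56pq + 6p + 9p² - 3pr + 12q² - 36q + 18qr)(4p + 4 + 3r - 4q)(-3p - 3)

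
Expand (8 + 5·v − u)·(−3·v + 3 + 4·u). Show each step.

(8 + 5·v − u)·(−3·v + 3 + 4·u)
= −24·v + 24 + 32·u − 15·v² + 15·v + 20·u·v + 3·u·v − 3·u − 4·u²    [distributive law]
= −9·v + 24 + 29·u − 15·v² + 23·u·v − 4·u²    [combine like terms]

−9·v + 24 + 29·u − 15·v² + 23·u·v − 4·u²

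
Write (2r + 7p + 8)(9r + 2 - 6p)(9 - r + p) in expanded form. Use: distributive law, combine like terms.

(2r + 7p + 8)(9r + 2 - 6p)(9 - r + p)
= (18r^2 + 4r - 12pr + 63pr + 14p - 42p^2 + 72r + 16 - 48p)(9 - r + p)    [distributive law]
= (18r^2 + 76r + 51pr - 34p - 42p^2 + 16)(9 - r + p)    [combine like terms]
= 162r^2 - 18r^3 + 18pr^2 + 684r - 76r^2 + 76pr + 459pr - 51pr^2 + 51p^2r - 306p + 34pr - 34p^2 - 378p^2 + 42p^2r - 42p^3 + 144 - 16r + 16p    [distributive law]
= 86r^2 - 18r^3 - 33pr^2 + 668r + 569pr + 93p^2r - 290p - 412p^2 - 42p^3 + 144    [combine like terms]

86r^2 - 18r^3 - 33pr^2 + 668r + 569pr + 93p^2r - 290p - 412p^2 - 42p^3 + 144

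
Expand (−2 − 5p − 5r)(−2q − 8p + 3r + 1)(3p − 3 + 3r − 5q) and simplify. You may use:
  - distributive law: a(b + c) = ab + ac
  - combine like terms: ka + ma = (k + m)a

(−2 − 5p − 5r)(−2q − 8p + 3r + 1)(3p − 3 + 3r − 5q)
= (4q + 16p − 6r − 2 + 10pq + 40p² − 15pr − 5p + 10qr + 40pr − 15r² − 5r)(3p − 3 + 3r − 5q)    [distributive law]
= (4q + 11p − 11r − 2 + 10pq + 40p² + 25pr + 10qr − 15r²)(3p − 3 + 3r − 5q)    [combine like terms]
= 12pq − 12q + 12qr − 20q² + 33p² − 33p + 33pr − 55pq − 33pr + 33r − 33r² + 55qr − 6p + 6 − 6r + 10q + 30p²q − 30pq + 30pqr − 50pq² + 120p³ − 120p² + 120p²r − 200p²q + 75p²r − 75pr + 75pr² − 125pqr + 30pqr − 30qr + 30qr² − 50q²r − 45pr² + 45r² − 45r³ + 75qr²    [distributive law]
= −73pq − 2q + 37qr − 20q² − 87p² − 39p − 75pr + 27r + 12r² + 6 − 170p²q − 65pqr − 50pq² + 120p³ + 195p²r + 30pr² + 105qr² − 50q²r − 45r³    [combine like terms]

−73pq − 2q + 37qr − 20q² − 87p² − 39p − 75pr + 27r + 12r² + 6 − 170p²q − 65pqr − 50pq² + 120p³ + 195p²r + 30pr² + 105qr² − 50q²r − 45r³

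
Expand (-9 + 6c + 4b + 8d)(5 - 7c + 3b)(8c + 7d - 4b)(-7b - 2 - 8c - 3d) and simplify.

(-9 + 6c + 4b + 8d)(5 - 7c + 3b)(8c + 7d - 4b)(-7b - 2 - 8c - 3d)
= (-45 + 63c - 27b + 30c - 42c^2 + 18bc + 20b - 28bc + 12b^2 + 40d - 56cd + 24bd)(8c + 7d - 4b)(-7b - 2 - 8c - 3d)    [distributive law]
= (-45 + 93c - 7b - 42c^2 - 10bc + 12b^2 + 40d - 56cd + 24bd)(8c + 7d - 4b)(-7b - 2 - 8c - 3d)    [combine like terms]
= (-360c - 315d + 180b + 744c^2 + 651cd - 372bc - 56bc - 49bd + 28b^2 - 336c^3 - 294c^2d + 168bc^2 - 80bc^2 - 70bcd + 40b^2c + 96b^2c + 84b^2d - 48b^3 + 320cd + 280d^2 - 160bd - 448c^2d - 392cd^2 + 224bcd + 192bcd + 168bd^2 - 96b^2d)(-7b - 2 - 8c - 3d)    [distributive law]
= (-360c - 315d + 180b + 744c^2 + 971cd - 428bc - 209bd + 28b^2 - 336c^3 - 742c^2d + 88bc^2 + 346bcd + 136b^2c - 12b^2d - 48b^3 + 280d^2 - 392cd^2 + 168bd^2)(-7b - 2 - 8c - 3d)    [combine like terms]
= 2520bc + 720c + 2880c^2 + 1080cd + 2205bd + 630d + 2520cd + 945d^2 - 1260b^2 - 360b - 1440bc - 540bd - 5208bc^2 - 1488c^2 - 5952c^3 - 2232c^2d - 6797bcd - 1942cd - 7768c^2d - 2913cd^2 + 2996b^2c + 856bc + 3424bc^2 + 1284bcd + 1463b^2d + 418bd + 1672bcd + 627bd^2 - 196b^3 - 56b^2 - 224b^2c - 84b^2d + 2352bc^3 + 672c^3 + 2688c^4 + 1008c^3d + 5194bc^2d + 1484c^2d + 5936c^3d + 2226c^2d^2 - 616b^2c^2 - 176bc^2 - 704bc^3 - 264bc^2d - 2422b^2cd - 692bcd - 2768bc^2d - 1038bcd^2 - 952b^3c - 272b^2c - 1088b^2c^2 - 408b^2cd + 84b^3d + 24b^2d + 96b^2cd + 36b^2d^2 + 336b^4 + 96b^3 + 384b^3c + 144b^3d - 1960bd^2 - 560d^2 - 2240cd^2 - 840d^3 + 2744bcd^2 + 784cd^2 + 3136c^2d^2 + 1176cd^3 - 1176b^2d^2 - 336bd^2 - 1344bcd^2 - 504bd^3    [distributive law]
= 1936bc + 720c + 1392c^2 + 1658cd + 2083bd + 630d + 385d^2 - 1316b^2 - 360b - 1960bc^2 - 5280c^3 - 8516c^2d - 4533bcd - 4369cd^2 + 2500b^2c + 1403b^2d - 1669bd^2 - 100b^3 + 1648bc^3 + 2688c^4 + 6944c^3d + 2162bc^2d + 5362c^2d^2 - 1704b^2c^2 - 2734b^2cd + 362bcd^2 - 568b^3c + 228b^3d - 1140b^2d^2 + 336b^4 - 840d^3 + 1176cd^3 - 504bd^3    [combine like terms]

1936bc + 720c + 1392c^2 + 1658cd + 2083bd + 630d + 385d^2 - 1316b^2 - 360b - 1960bc^2 - 5280c^3 - 8516c^2d - 4533bcd - 4369cd^2 + 2500b^2c + 1403b^2d - 1669bd^2 - 100b^3 + 1648bc^3 + 2688c^4 + 6944c^3d + 2162bc^2d + 5362c^2d^2 - 1704b^2c^2 - 2734b^2cd + 362bcd^2 - 568b^3c + 228b^3d - 1140b^2d^2 + 336b^4 - 840d^3 + 1176cd^3 - 504bd^3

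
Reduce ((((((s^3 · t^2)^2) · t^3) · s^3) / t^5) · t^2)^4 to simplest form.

((((((s^3 · t^2)^2) · t^3) · s^3) / t^5) · t^2)^4
= ((((((s^3 · t^2)^2) · t^3) · s^3) / t^5)^4) · ((t^2)^4)    [power of a product]
= ((((((s^3 · t^2)^2) · t^3) · s^3)^4) / ((t^5)^4)) · ((t^2)^4)    [power of a quotient]
= ((((((s^3 · t^2)^2) · t^3)^4) · ((s^3)^4)) / ((t^5)^4)) · ((t^2)^4)    [power of a product]
= ((((((s^3 · t^2)^2)^4) · ((t^3)^4)) · ((s^3)^4)) / ((t^5)^4)) · ((t^2)^4)    [power of a product]
= (((((s^3 · t^2)^8) · ((t^3)^4)) · ((s^3)^4)) / ((t^5)^4)) · ((t^2)^4)    [power of a power]
= ((((((s^3)^8) · ((t^2)^8)) · ((t^3)^4)) · ((s^3)^4)) / ((t^5)^4)) · ((t^2)^4)    [power of a product]
= ((((s^24 · ((t^2)^8)) · ((t^3)^4)) · ((s^3)^4)) / ((t^5)^4)) · ((t^2)^4)    [power of a power]
= ((((s^24 · t^16) · ((t^3)^4)) · ((s^3)^4)) / ((t^5)^4)) · ((t^2)^4)    [power of a power]
= ((((s^24 · t^16) · t^12) · ((s^3)^4)) / ((t^5)^4)) · ((t^2)^4)    [power of a power]
= ((((s^24 · t^16) · t^12) · s^12) / ((t^5)^4)) · ((t^2)^4)    [power of a power]
= ((((s^24 · t^16) · t^12) · s^12) / t^20) · ((t^2)^4)    [power of a power]
= ((((s^24 · t^16) · t^12) · s^12) / t^20) · t^8    [power of a power]
= s^36·t^16    [quotient of powers; product of powers]

s^36·t^16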